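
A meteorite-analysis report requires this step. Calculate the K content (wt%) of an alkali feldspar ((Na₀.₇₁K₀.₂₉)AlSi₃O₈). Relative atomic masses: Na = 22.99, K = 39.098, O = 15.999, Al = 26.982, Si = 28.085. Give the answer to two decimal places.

4.25 wt%

M((Na₀.₇₁K₀.₂₉)AlSi₃O₈) = 266.890 g/mol.
K contributes 0.29 × 39.098 = 11.338 g per mole.
11.338/266.890 = 0.0425 → 4.25%.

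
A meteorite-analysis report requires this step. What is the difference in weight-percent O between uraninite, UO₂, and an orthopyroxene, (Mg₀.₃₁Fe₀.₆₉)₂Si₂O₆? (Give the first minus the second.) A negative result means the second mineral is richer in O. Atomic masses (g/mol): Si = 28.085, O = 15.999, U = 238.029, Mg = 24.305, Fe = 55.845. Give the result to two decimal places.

-27.44 percentage points

O in UO₂: molar mass 270.027 g/mol; 2×15.999 = 31.998 g → 11.85 wt%.
O in (Mg₀.₃₁Fe₀.₆₉)₂Si₂O₆: molar mass 244.299 g/mol; 6×15.999 = 95.994 g → 39.29 wt%.
Difference = 11.85 − 39.29 = -27.44 percentage points.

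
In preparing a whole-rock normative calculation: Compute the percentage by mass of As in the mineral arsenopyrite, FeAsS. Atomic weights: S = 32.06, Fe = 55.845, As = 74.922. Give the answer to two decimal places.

46.01 weight percent

Molar mass of FeAsS: 1×55.845 + 1×74.922 + 1×32.06 = 162.827 g/mol.
Mass of As per formula unit: 1 × 74.922 = 74.922 g.
Weight fraction As = 74.922 / 162.827 = 0.4601.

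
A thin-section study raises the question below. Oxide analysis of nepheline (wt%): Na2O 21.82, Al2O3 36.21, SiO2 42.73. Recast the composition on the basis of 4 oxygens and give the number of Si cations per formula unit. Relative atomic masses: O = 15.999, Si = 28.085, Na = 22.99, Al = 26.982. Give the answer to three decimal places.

1.002 Si apfu

21.82 wt% Na2O ÷ 61.979 g/mol = 0.35205 mol, giving 0.70410 Na and 0.35205 O.
36.21 wt% Al2O3 ÷ 101.961 g/mol = 0.35514 mol, giving 0.71028 Al and 1.06542 O.
42.73 wt% SiO2 ÷ 60.083 g/mol = 0.71118 mol, giving 0.71118 Si and 1.42236 O.
Oxygen sums to 2.83983; scaling by 4/2.83983 = 1.40854 puts the formula on 4 O.
Si: 0.71118 × 1.40854 = 1.002 atoms per formula unit.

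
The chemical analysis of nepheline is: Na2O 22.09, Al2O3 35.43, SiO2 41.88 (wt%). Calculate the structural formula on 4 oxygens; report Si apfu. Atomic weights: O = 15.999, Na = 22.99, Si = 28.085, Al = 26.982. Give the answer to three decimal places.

0.998 Si apfu

Na2O: 22.09/61.979 = 0.35641 mol → 0.71282 mol Na, 0.35641 mol O.
Al2O3: 35.43/101.961 = 0.34749 mol → 0.69498 mol Al, 1.04247 mol O.
SiO2: 41.88/60.083 = 0.69704 mol → 0.69704 mol Si, 1.39408 mol O.
Total oxygen = 2.79296 mol. Normalization factor = 4/2.79296 = 1.43217.
Si per 4 O = 0.69704 × 1.43217 = 0.998.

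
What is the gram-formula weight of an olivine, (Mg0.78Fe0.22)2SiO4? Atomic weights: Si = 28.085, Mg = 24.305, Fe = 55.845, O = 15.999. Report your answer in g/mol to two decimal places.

Mg: 1.56 × 24.305 = 37.9158
Fe: 0.44 × 55.845 = 24.5718
Si: 1 × 28.085 = 28.0850
O: 4 × 15.999 = 63.9960
Summing the contributions gives the formula mass.

154.57 g/mol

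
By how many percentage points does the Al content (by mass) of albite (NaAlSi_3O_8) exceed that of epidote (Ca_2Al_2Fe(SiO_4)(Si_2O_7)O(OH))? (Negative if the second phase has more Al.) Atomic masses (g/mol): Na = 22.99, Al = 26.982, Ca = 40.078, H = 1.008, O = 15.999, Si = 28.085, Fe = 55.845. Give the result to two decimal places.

-0.88 percentage points

M(NaAlSi_3O_8) = 262.219 g/mol, so wt% Al = 26.982/262.219 × 100 = 10.29%.
M(Ca_2Al_2Fe(SiO_4)(Si_2O_7)O(OH)) = 483.215 g/mol, so wt% Al = 53.964/483.215 × 100 = 11.17%.
10.29 − 11.17 = -0.88 pp.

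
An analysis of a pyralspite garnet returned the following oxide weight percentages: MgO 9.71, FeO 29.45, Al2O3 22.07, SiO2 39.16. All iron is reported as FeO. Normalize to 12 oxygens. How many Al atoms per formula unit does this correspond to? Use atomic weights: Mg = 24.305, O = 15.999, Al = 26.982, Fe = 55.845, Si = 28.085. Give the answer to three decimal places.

1.995 Al apfu

MgO: 9.71/40.304 = 0.24092 mol → 0.24092 mol Mg, 0.24092 mol O.
FeO: 29.45/71.844 = 0.40992 mol → 0.40992 mol Fe, 0.40992 mol O.
Al2O3: 22.07/101.961 = 0.21646 mol → 0.43292 mol Al, 0.64938 mol O.
SiO2: 39.16/60.083 = 0.65177 mol → 0.65177 mol Si, 1.30354 mol O.
Total oxygen = 2.60376 mol. Normalization factor = 12/2.60376 = 4.60872.
Al per 12 O = 0.43292 × 4.60872 = 1.995.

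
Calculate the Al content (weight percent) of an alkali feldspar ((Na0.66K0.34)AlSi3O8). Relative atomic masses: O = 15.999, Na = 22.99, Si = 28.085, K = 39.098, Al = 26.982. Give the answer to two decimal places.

M((Na0.66K0.34)AlSi3O8) = 267.696 g/mol.
Al contributes 1 × 26.982 = 26.982 g per mole.
26.982/267.696 = 0.1008 → 10.08%.

10.08 weight percent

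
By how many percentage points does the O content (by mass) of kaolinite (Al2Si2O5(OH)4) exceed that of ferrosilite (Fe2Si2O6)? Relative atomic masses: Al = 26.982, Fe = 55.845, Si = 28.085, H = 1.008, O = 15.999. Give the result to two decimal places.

First mineral: 143.991 g O in 258.157 g formula = 55.78 wt% O.
Second mineral: 95.994 g O in 263.854 g formula = 36.38 wt% O.
55.78% − 36.38% gives a difference of 19.40 percentage points.

19.40 percentage points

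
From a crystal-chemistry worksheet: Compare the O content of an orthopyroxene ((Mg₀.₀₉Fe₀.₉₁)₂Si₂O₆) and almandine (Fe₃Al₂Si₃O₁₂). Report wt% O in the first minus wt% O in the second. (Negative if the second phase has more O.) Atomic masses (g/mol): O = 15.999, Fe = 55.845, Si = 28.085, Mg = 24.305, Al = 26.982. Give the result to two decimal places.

M((Mg₀.₀₉Fe₀.₉₁)₂Si₂O₆) = 258.177 g/mol, so wt% O = 95.994/258.177 × 100 = 37.18%.
M(Fe₃Al₂Si₃O₁₂) = 497.742 g/mol, so wt% O = 191.988/497.742 × 100 = 38.57%.
37.18 − 38.57 = -1.39 pp.

-1.39 percentage points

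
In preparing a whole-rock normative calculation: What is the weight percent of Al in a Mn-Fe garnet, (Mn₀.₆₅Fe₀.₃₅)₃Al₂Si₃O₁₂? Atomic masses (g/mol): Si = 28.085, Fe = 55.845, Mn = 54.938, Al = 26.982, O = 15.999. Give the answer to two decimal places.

M((Mn₀.₆₅Fe₀.₃₅)₃Al₂Si₃O₁₂) = 495.973 g/mol.
Al contributes 2 × 26.982 = 53.964 g per mole.
53.964/495.973 = 0.1088 → 10.88%.

10.88 weight percent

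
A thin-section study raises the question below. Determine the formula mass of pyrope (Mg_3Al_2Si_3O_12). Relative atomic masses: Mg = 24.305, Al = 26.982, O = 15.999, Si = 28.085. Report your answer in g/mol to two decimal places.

403.12 g/mol

The formula mass is the sum 3(24.305) + 2(26.982) + 3(28.085) + 12(15.999).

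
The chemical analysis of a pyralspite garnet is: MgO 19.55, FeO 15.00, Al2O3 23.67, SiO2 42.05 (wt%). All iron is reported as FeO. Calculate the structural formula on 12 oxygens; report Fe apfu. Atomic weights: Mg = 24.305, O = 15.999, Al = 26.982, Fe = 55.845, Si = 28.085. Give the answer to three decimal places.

0.898 Fe apfu

MgO (M=40.304): mol = 0.48506; Mg = 0.48506, O = 0.48506.
FeO (M=71.844): mol = 0.20879; Fe = 0.20879, O = 0.20879.
Al2O3 (M=101.961): mol = 0.23215; Al = 0.46430, O = 0.69645.
SiO2 (M=60.083): mol = 0.69987; Si = 0.69987, O = 1.39974.
ΣO = 2.79004; factor = 12/ΣO = 4.30101.
Fe apfu = 0.20879 × 4.30101 = 0.898.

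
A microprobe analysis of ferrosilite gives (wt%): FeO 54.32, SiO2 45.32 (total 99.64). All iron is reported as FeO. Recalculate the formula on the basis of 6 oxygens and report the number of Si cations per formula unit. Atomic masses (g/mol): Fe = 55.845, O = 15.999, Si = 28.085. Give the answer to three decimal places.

54.32 wt% FeO ÷ 71.844 g/mol = 0.75608 mol, giving 0.75608 Fe and 0.75608 O.
45.32 wt% SiO2 ÷ 60.083 g/mol = 0.75429 mol, giving 0.75429 Si and 1.50858 O.
Oxygen sums to 2.26466; scaling by 6/2.26466 = 2.64940 puts the formula on 6 O.
Si: 0.75429 × 2.64940 = 1.998 atoms per formula unit.

1.998 Si apfu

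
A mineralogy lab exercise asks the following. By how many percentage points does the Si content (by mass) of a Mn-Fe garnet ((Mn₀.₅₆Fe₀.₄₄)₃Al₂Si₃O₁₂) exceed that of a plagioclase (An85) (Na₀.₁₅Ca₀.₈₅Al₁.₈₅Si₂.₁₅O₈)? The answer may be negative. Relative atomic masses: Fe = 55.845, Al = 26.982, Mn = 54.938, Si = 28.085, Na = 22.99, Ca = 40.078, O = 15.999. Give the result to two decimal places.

-4.91 percentage points

M((Mn₀.₅₆Fe₀.₄₄)₃Al₂Si₃O₁₂) = 496.218 g/mol, so wt% Si = 84.255/496.218 × 100 = 16.98%.
M(Na₀.₁₅Ca₀.₈₅Al₁.₈₅Si₂.₁₅O₈) = 275.806 g/mol, so wt% Si = 60.383/275.806 × 100 = 21.89%.
16.98 − 21.89 = -4.91 pp.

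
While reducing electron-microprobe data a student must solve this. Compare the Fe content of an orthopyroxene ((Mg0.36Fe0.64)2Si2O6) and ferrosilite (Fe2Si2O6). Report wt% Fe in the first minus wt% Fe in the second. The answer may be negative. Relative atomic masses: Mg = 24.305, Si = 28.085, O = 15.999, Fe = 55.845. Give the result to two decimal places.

-12.69 percentage points

M((Mg0.36Fe0.64)2Si2O6) = 241.145 g/mol, so wt% Fe = 71.482/241.145 × 100 = 29.64%.
M(Fe2Si2O6) = 263.854 g/mol, so wt% Fe = 111.690/263.854 × 100 = 42.33%.
29.64 − 42.33 = -12.69 pp.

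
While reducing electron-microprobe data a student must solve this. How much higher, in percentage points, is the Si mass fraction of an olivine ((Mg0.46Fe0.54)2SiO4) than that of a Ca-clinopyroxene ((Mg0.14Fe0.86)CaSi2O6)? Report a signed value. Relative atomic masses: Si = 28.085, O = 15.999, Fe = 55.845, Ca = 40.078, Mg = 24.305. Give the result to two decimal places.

-6.98 percentage points

First mineral: 28.085 g Si in 174.754 g formula = 16.07 wt% Si.
Second mineral: 56.170 g Si in 243.671 g formula = 23.05 wt% Si.
16.07% − 23.05% gives a difference of -6.98 percentage points.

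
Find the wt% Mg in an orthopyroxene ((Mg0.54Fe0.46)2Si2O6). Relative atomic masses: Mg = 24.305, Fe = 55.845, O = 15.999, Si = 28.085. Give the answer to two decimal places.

M((Mg0.54Fe0.46)2Si2O6) = 229.791 g/mol.
Mg contributes 1.08 × 24.305 = 26.249 g per mole.
26.249/229.791 = 0.1142 → 11.42%.

11.42 weight percent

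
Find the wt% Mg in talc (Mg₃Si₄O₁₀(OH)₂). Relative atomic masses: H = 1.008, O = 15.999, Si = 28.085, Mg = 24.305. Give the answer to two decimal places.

Molar mass of Mg₃Si₄O₁₀(OH)₂: 3·24.305 + 4·28.085 + 12·15.999 + 2·1.008 = 379.259 g/mol.
Mass of Mg per formula unit: 3 × 24.305 = 72.915 g.
Weight fraction Mg = 72.915 / 379.259 = 0.1923.

19.23 mass %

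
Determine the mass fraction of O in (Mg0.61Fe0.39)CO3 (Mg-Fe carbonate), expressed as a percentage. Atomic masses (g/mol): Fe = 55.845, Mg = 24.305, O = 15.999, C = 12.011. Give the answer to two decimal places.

M((Mg0.61Fe0.39)CO3) = 96.614 g/mol.
O contributes 3 × 15.999 = 47.997 g per mole.
47.997/96.614 = 0.4968 → 49.68%.

49.68 wt%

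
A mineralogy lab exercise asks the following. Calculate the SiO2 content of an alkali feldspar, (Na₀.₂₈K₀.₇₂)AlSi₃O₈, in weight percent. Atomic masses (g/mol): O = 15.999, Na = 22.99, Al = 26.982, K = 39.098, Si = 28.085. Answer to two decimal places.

65.83 wt%

M((Na₀.₂₈K₀.₇₂)AlSi₃O₈) = 273.817 g/mol; M(SiO2) = 60.083 g/mol.
Moles SiO2 per formula unit = 3 Si ÷ 1 = 3.0000.
SiO2 fraction = (3.0000 × 60.083) / 273.817 = 180.249/273.817 = 0.6583.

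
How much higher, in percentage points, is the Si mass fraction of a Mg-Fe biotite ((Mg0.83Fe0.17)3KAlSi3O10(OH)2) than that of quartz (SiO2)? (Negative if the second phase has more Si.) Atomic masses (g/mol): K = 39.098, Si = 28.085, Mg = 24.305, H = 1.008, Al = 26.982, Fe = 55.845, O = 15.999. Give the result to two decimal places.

First mineral: 84.255 g Si in 433.339 g formula = 19.44 wt% Si.
Second mineral: 28.085 g Si in 60.083 g formula = 46.74 wt% Si.
19.44% − 46.74% gives a difference of -27.30 percentage points.

-27.30 percentage points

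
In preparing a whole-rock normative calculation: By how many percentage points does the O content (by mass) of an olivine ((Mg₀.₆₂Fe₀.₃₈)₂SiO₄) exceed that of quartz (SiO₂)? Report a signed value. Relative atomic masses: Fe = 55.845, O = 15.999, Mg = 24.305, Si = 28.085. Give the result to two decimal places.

First mineral: 63.996 g O in 164.661 g formula = 38.87 wt% O.
Second mineral: 31.998 g O in 60.083 g formula = 53.26 wt% O.
38.87% − 53.26% gives a difference of -14.39 percentage points.

-14.39 percentage points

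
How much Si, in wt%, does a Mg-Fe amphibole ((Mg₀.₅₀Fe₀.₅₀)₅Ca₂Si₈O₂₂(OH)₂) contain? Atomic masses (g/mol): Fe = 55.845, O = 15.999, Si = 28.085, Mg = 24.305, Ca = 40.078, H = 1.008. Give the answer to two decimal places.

Molar mass of (Mg₀.₅₀Fe₀.₅₀)₅Ca₂Si₈O₂₂(OH)₂: 2.50×24.305 + 2.50×55.845 + 2×40.078 + 8×28.085 + 24×15.999 + 2×1.008 = 891.203 g/mol.
Mass of Si per formula unit: 8 × 28.085 = 224.680 g.
Weight fraction Si = 224.680 / 891.203 = 0.2521.

25.21 wt%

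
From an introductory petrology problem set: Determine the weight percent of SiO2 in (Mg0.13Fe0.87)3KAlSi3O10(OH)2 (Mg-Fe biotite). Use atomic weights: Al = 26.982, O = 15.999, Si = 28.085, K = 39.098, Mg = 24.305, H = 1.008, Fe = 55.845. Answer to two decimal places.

Formula mass = 499.573 g/mol.
3 Si → 3.0000 mol SiO2 per formula unit; M(SiO2) = 60.083, so SiO2 mass = 180.249 g.
180.249/499.573 × 100 = 36.08 wt%.

36.08 wt%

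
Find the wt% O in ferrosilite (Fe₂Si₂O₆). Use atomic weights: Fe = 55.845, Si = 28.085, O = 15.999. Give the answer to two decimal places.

36.38 mass %

Formula mass = 2×55.845 + 2×28.085 + 6×15.999 = 263.854 g/mol, of which 95.994 g is O.
So O makes up 95.994/263.854 = 0.3638 of the mass, i.e. 36.38%.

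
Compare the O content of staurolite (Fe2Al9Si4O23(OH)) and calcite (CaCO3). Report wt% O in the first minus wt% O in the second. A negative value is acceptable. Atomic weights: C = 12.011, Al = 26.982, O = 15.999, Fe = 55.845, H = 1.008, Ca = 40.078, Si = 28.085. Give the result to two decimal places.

-2.88 percentage points

O in Fe2Al9Si4O23(OH): molar mass 851.852 g/mol; 24×15.999 = 383.976 g → 45.08 wt%.
O in CaCO3: molar mass 100.086 g/mol; 3×15.999 = 47.997 g → 47.96 wt%.
Difference = 45.08 − 47.96 = -2.88 percentage points.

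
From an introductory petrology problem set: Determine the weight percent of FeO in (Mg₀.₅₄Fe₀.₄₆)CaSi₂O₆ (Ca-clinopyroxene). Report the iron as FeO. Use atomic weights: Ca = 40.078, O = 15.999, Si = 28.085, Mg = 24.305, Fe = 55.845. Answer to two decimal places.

Formula mass = 231.055 g/mol.
0.46 Fe → 0.4600 mol FeO per formula unit; M(FeO) = 71.844, so FeO mass = 33.048 g.
33.048/231.055 × 100 = 14.30 wt%.

14.30 wt%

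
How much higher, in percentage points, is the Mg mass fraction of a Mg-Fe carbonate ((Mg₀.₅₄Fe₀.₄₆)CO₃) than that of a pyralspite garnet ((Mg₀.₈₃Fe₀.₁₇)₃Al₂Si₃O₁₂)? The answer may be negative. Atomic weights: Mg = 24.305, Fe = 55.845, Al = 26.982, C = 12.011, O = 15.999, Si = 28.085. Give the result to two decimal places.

Mg in (Mg₀.₅₄Fe₀.₄₆)CO₃: molar mass 98.821 g/mol; 0.54×24.305 = 13.125 g → 13.28 wt%.
Mg in (Mg₀.₈₃Fe₀.₁₇)₃Al₂Si₃O₁₂: molar mass 419.207 g/mol; 2.49×24.305 = 60.519 g → 14.44 wt%.
Difference = 13.28 − 14.44 = -1.16 percentage points.

-1.16 percentage points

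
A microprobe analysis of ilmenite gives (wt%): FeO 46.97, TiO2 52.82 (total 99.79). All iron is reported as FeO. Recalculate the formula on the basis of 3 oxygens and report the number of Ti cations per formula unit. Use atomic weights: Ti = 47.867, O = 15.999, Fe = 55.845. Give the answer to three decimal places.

FeO (M=71.844): mol = 0.65378; Fe = 0.65378, O = 0.65378.
TiO2 (M=79.865): mol = 0.66137; Ti = 0.66137, O = 1.32274.
ΣO = 1.97652; factor = 3/ΣO = 1.51782.
Ti apfu = 0.66137 × 1.51782 = 1.004.

1.004 Ti apfu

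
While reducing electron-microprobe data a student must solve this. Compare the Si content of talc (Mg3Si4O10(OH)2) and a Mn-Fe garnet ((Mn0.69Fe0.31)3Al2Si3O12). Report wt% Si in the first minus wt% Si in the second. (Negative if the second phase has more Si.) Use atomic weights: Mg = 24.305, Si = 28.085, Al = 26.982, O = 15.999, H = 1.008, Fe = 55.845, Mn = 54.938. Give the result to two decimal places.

12.63 percentage points

First mineral: 112.340 g Si in 379.259 g formula = 29.62 wt% Si.
Second mineral: 84.255 g Si in 495.865 g formula = 16.99 wt% Si.
29.62% − 16.99% gives a difference of 12.63 percentage points.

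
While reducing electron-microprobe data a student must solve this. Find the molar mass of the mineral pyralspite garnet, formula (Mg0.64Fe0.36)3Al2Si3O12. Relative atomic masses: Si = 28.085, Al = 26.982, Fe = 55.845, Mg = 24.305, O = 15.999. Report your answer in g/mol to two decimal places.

437.19 g/mol

Mg: 1.92 × 24.305 = 46.6656
Fe: 1.08 × 55.845 = 60.3126
Al: 2 × 26.982 = 53.9640
Si: 3 × 28.085 = 84.2550
O: 12 × 15.999 = 191.9880
Summing the contributions gives the formula mass.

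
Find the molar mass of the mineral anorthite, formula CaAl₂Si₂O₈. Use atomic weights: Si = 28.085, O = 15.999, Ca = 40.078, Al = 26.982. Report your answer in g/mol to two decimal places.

278.20 g/mol

The formula mass is the sum 1×40.078 + 2×26.982 + 2×28.085 + 8×15.999.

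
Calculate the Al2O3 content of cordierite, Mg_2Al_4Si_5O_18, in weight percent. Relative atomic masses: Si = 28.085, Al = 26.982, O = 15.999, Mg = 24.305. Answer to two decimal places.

Formula mass = 584.945 g/mol.
4 Al → 2.0000 mol Al2O3 per formula unit; M(Al2O3) = 101.961, so Al2O3 mass = 203.922 g.
203.922/584.945 × 100 = 34.86 wt%.

34.86 wt%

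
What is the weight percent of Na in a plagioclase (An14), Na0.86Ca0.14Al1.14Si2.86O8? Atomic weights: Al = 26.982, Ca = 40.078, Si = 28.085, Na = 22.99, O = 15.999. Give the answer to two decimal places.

Formula mass = 0.86*22.99 + 0.14*40.078 + 1.14*26.982 + 2.86*28.085 + 8*15.999 = 264.457 g/mol, of which 19.771 g is Na.
So Na makes up 19.771/264.457 = 0.0748 of the mass, i.e. 7.48%.

7.48 weight percent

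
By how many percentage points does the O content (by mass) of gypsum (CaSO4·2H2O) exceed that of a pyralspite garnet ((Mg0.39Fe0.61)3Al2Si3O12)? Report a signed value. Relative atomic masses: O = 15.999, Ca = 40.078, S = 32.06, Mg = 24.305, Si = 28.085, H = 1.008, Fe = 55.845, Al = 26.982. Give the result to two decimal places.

First mineral: 95.994 g O in 172.164 g formula = 55.76 wt% O.
Second mineral: 191.988 g O in 460.840 g formula = 41.66 wt% O.
55.76% − 41.66% gives a difference of 14.10 percentage points.

14.10 percentage points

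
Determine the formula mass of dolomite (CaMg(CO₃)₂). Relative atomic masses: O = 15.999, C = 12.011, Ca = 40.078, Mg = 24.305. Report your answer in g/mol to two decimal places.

M = 1(40.078) + 1(24.305) + 2(12.011) + 6(15.999)

184.40 g/mol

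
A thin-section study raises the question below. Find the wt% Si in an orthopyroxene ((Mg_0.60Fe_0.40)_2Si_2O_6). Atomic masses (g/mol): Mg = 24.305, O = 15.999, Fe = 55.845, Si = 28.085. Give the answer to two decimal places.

Formula mass = 1.20·24.305 + 0.80·55.845 + 2·28.085 + 6·15.999 = 226.006 g/mol, of which 56.170 g is Si.
So Si makes up 56.170/226.006 = 0.2485 of the mass, i.e. 24.85%.

24.85 weight percent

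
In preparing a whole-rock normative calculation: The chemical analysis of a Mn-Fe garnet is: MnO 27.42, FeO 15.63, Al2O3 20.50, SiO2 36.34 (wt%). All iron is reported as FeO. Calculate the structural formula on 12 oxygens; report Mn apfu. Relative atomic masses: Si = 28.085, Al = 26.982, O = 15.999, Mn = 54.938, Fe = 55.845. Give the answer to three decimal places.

1.919 Mn apfu

27.42 wt% MnO ÷ 70.937 g/mol = 0.38654 mol, giving 0.38654 Mn and 0.38654 O.
15.63 wt% FeO ÷ 71.844 g/mol = 0.21755 mol, giving 0.21755 Fe and 0.21755 O.
20.50 wt% Al2O3 ÷ 101.961 g/mol = 0.20106 mol, giving 0.40212 Al and 0.60318 O.
36.34 wt% SiO2 ÷ 60.083 g/mol = 0.60483 mol, giving 0.60483 Si and 1.20966 O.
Oxygen sums to 2.41693; scaling by 12/2.41693 = 4.96498 puts the formula on 12 O.
Mn: 0.38654 × 4.96498 = 1.919 atoms per formula unit.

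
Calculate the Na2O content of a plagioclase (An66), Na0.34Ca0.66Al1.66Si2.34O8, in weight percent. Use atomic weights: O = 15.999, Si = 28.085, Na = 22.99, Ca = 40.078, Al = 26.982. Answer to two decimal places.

Formula mass = 272.769 g/mol.
0.34 Na → 0.1700 mol Na2O per formula unit; M(Na2O) = 61.979, so Na2O mass = 10.536 g.
10.536/272.769 × 100 = 3.86 wt%.

3.86 wt%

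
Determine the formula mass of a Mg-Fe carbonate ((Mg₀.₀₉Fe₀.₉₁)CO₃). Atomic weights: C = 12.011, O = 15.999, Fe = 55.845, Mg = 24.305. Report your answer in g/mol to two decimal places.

113.01 g/mol

The formula mass is the sum 0.09·24.305 + 0.91·55.845 + 1·12.011 + 3·15.999.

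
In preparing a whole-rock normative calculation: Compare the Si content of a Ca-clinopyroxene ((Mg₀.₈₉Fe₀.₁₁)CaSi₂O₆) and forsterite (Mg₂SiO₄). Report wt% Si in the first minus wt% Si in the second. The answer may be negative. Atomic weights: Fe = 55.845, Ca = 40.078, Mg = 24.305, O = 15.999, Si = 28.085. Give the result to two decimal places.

First mineral: 56.170 g Si in 220.016 g formula = 25.53 wt% Si.
Second mineral: 28.085 g Si in 140.691 g formula = 19.96 wt% Si.
25.53% − 19.96% gives a difference of 5.57 percentage points.

5.57 percentage points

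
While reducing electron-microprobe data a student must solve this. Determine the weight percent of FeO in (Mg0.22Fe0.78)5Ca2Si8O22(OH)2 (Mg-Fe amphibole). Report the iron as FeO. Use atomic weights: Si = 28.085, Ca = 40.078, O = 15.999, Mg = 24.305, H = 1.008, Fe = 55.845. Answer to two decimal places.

Molar mass of (Mg0.22Fe0.78)5Ca2Si8O22(OH)2 = 1.10*24.305 + 3.90*55.845 + 2*40.078 + 8*28.085 + 24*15.999 + 2*1.008 = 935.359 g/mol.
Each formula unit contains 3.90 Fe, equivalent to 3.90/1 = 3.9000 mol FeO.
M(FeO) = 1×55.845 + 1×15.999 = 71.844 g/mol.
Mass of FeO per formula unit = 3.9000 × 71.844 = 280.192 g.
FeO wt% = 280.192 / 935.359 × 100 = 29.96%.

29.96 wt%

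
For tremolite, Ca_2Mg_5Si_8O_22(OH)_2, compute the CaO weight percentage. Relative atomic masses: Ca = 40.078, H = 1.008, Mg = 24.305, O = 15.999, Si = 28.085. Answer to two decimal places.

Formula mass = 812.353 g/mol.
2 Ca → 2.0000 mol CaO per formula unit; M(CaO) = 56.077, so CaO mass = 112.154 g.
112.154/812.353 × 100 = 13.81 wt%.

13.81 wt%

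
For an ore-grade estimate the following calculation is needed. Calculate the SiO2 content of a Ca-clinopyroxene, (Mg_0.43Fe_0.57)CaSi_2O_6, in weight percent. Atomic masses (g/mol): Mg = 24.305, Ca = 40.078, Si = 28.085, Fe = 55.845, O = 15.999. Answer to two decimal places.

51.24 wt%

Molar mass of (Mg_0.43Fe_0.57)CaSi_2O_6 = 0.43×24.305 + 0.57×55.845 + 1×40.078 + 2×28.085 + 6×15.999 = 234.525 g/mol.
Each formula unit contains 2 Si, equivalent to 2/1 = 2.0000 mol SiO2.
M(SiO2) = 1×28.085 + 2×15.999 = 60.083 g/mol.
Mass of SiO2 per formula unit = 2.0000 × 60.083 = 120.166 g.
SiO2 wt% = 120.166 / 234.525 × 100 = 51.24%.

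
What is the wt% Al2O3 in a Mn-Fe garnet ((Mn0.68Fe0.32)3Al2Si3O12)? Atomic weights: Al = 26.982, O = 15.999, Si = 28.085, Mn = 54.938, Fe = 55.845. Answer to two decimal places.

Molar mass of (Mn0.68Fe0.32)3Al2Si3O12 = 2.04×54.938 + 0.96×55.845 + 2×26.982 + 3×28.085 + 12×15.999 = 495.892 g/mol.
Each formula unit contains 2 Al, equivalent to 2/2 = 1.0000 mol Al2O3.
M(Al2O3) = 2×26.982 + 3×15.999 = 101.961 g/mol.
Mass of Al2O3 per formula unit = 1.0000 × 101.961 = 101.961 g.
Al2O3 wt% = 101.961 / 495.892 × 100 = 20.56%.

20.56 wt%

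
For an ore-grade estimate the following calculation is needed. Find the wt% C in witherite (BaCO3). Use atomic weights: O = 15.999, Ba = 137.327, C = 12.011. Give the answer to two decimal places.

M(BaCO3) = 197.335 g/mol.
C contributes 1 × 12.011 = 12.011 g per mole.
12.011/197.335 = 0.0609 → 6.09%.

6.09 mass %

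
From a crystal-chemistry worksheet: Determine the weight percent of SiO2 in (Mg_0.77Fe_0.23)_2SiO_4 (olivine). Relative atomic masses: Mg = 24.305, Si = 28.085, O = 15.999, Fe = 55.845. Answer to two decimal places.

38.71 wt%

Formula mass = 155.199 g/mol.
1 Si → 1.0000 mol SiO2 per formula unit; M(SiO2) = 60.083, so SiO2 mass = 60.083 g.
60.083/155.199 × 100 = 38.71 wt%.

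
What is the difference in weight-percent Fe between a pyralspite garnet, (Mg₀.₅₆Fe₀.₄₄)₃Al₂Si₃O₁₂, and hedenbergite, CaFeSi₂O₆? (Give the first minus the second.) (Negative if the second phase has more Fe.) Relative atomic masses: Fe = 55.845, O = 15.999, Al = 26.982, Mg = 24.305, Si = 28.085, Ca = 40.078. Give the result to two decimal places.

Fe in (Mg₀.₅₆Fe₀.₄₄)₃Al₂Si₃O₁₂: molar mass 444.755 g/mol; 1.32×55.845 = 73.715 g → 16.57 wt%.
Fe in CaFeSi₂O₆: molar mass 248.087 g/mol; 1×55.845 = 55.845 g → 22.51 wt%.
Difference = 16.57 − 22.51 = -5.94 percentage points.

-5.94 percentage points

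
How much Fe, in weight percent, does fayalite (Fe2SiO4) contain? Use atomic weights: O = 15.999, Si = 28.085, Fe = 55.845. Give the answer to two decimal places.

54.81 weight percent

Formula mass = 2·55.845 + 1·28.085 + 4·15.999 = 203.771 g/mol, of which 111.690 g is Fe.
So Fe makes up 111.690/203.771 = 0.5481 of the mass, i.e. 54.81%.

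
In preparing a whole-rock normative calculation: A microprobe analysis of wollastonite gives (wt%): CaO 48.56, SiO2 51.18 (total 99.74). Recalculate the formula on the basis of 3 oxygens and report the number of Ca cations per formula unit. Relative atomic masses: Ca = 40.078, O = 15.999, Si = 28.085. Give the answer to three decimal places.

CaO (M=56.077): mol = 0.86595; Ca = 0.86595, O = 0.86595.
SiO2 (M=60.083): mol = 0.85182; Si = 0.85182, O = 1.70364.
ΣO = 2.56959; factor = 3/ΣO = 1.16750.
Ca apfu = 0.86595 × 1.16750 = 1.011.

1.011 Ca apfu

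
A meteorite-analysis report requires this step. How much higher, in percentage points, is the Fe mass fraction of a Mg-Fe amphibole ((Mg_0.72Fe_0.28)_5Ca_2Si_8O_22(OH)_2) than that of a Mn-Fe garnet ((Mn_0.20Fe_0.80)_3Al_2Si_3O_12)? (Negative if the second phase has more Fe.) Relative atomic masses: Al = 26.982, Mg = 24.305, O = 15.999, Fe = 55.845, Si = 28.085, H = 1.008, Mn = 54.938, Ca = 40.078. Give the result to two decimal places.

-17.83 percentage points

First mineral: 78.183 g Fe in 856.509 g formula = 9.13 wt% Fe.
Second mineral: 134.028 g Fe in 497.198 g formula = 26.96 wt% Fe.
9.13% − 26.96% gives a difference of -17.83 percentage points.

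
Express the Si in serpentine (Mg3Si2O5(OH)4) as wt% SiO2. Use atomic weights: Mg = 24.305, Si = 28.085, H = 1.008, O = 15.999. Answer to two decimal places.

M(Mg3Si2O5(OH)4) = 277.108 g/mol; M(SiO2) = 60.083 g/mol.
Moles SiO2 per formula unit = 2 Si ÷ 1 = 2.0000.
SiO2 fraction = (2.0000 × 60.083) / 277.108 = 120.166/277.108 = 0.4336.

43.36 wt%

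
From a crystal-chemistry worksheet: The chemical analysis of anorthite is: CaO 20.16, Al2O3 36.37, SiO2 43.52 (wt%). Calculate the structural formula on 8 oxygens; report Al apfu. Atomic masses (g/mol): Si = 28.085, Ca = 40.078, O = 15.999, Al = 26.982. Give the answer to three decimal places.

1.983 Al apfu

CaO (M=56.077): mol = 0.35951; Ca = 0.35951, O = 0.35951.
Al2O3 (M=101.961): mol = 0.35671; Al = 0.71342, O = 1.07013.
SiO2 (M=60.083): mol = 0.72433; Si = 0.72433, O = 1.44866.
ΣO = 2.87830; factor = 8/ΣO = 2.77942.
Al apfu = 0.71342 × 2.77942 = 1.983.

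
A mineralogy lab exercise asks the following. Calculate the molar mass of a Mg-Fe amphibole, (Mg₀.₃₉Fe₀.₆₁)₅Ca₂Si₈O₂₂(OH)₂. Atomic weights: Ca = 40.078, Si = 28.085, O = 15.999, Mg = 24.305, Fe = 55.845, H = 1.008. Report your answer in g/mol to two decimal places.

The formula mass is the sum 1.95×24.305 + 3.05×55.845 + 2×40.078 + 8×28.085 + 24×15.999 + 2×1.008.

908.55 g/mol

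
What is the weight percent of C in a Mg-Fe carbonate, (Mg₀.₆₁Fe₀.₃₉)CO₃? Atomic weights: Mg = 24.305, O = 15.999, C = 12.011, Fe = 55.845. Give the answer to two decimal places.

Molar mass of (Mg₀.₆₁Fe₀.₃₉)CO₃: 0.61*24.305 + 0.39*55.845 + 1*12.011 + 3*15.999 = 96.614 g/mol.
Mass of C per formula unit: 1 × 12.011 = 12.011 g.
Weight fraction C = 12.011 / 96.614 = 0.1243.

12.43 wt%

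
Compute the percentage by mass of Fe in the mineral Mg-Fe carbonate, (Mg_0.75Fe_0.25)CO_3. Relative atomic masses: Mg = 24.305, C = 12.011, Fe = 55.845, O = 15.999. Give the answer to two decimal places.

15.14 wt%

Molar mass of (Mg_0.75Fe_0.25)CO_3: 0.75*24.305 + 0.25*55.845 + 1*12.011 + 3*15.999 = 92.198 g/mol.
Mass of Fe per formula unit: 0.25 × 55.845 = 13.961 g.
Weight fraction Fe = 13.961 / 92.198 = 0.1514.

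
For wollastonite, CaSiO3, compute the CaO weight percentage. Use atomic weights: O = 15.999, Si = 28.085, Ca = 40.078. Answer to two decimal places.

48.28 wt%

M(CaSiO3) = 116.160 g/mol; M(CaO) = 56.077 g/mol.
Moles CaO per formula unit = 1 Ca ÷ 1 = 1.0000.
CaO fraction = (1.0000 × 56.077) / 116.160 = 56.077/116.160 = 0.4828.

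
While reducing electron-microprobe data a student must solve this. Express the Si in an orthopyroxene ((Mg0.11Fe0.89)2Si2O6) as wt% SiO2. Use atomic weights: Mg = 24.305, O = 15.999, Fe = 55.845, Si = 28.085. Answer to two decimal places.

Formula mass = 256.915 g/mol.
2 Si → 2.0000 mol SiO2 per formula unit; M(SiO2) = 60.083, so SiO2 mass = 120.166 g.
120.166/256.915 × 100 = 46.77 wt%.

46.77 wt%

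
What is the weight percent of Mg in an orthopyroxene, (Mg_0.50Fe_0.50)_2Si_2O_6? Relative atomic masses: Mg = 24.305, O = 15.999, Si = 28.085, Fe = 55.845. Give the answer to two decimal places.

10.46 weight percent

Formula mass = 1*24.305 + 1*55.845 + 2*28.085 + 6*15.999 = 232.314 g/mol, of which 24.305 g is Mg.
So Mg makes up 24.305/232.314 = 0.1046 of the mass, i.e. 10.46%.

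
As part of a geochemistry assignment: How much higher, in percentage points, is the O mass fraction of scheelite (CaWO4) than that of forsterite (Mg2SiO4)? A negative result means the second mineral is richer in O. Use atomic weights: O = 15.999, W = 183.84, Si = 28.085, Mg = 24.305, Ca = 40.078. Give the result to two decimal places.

M(CaWO4) = 287.914 g/mol, so wt% O = 63.996/287.914 × 100 = 22.23%.
M(Mg2SiO4) = 140.691 g/mol, so wt% O = 63.996/140.691 × 100 = 45.49%.
22.23 − 45.49 = -23.26 pp.

-23.26 percentage points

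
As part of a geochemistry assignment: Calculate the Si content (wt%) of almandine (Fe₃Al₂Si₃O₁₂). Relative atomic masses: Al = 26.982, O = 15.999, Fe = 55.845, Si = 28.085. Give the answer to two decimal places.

Formula mass = 3·55.845 + 2·26.982 + 3·28.085 + 12·15.999 = 497.742 g/mol, of which 84.255 g is Si.
So Si makes up 84.255/497.742 = 0.1693 of the mass, i.e. 16.93%.

16.93 wt%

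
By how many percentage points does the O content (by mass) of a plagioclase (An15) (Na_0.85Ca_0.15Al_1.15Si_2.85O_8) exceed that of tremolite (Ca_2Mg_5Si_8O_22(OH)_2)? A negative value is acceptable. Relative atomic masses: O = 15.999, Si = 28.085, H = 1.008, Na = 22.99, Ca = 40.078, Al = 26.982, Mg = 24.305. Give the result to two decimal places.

1.10 percentage points

First mineral: 127.992 g O in 264.617 g formula = 48.37 wt% O.
Second mineral: 383.976 g O in 812.353 g formula = 47.27 wt% O.
48.37% − 47.27% gives a difference of 1.10 percentage points.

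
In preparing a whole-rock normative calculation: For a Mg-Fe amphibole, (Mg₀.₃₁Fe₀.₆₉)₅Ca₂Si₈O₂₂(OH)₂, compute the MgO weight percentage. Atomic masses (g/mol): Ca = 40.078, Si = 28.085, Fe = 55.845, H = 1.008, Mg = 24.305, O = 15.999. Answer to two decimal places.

Formula mass = 921.166 g/mol.
1.55 Mg → 1.5500 mol MgO per formula unit; M(MgO) = 40.304, so MgO mass = 62.471 g.
62.471/921.166 × 100 = 6.78 wt%.

6.78 wt%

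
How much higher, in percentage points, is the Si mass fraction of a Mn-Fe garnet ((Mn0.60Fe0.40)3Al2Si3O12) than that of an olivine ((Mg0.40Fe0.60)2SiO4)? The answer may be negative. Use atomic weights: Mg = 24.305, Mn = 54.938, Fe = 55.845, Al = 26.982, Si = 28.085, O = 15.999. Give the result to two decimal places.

1.25 percentage points

Si in (Mn0.60Fe0.40)3Al2Si3O12: molar mass 496.109 g/mol; 3×28.085 = 84.255 g → 16.98 wt%.
Si in (Mg0.40Fe0.60)2SiO4: molar mass 178.539 g/mol; 1×28.085 = 28.085 g → 15.73 wt%.
Difference = 16.98 − 15.73 = 1.25 percentage points.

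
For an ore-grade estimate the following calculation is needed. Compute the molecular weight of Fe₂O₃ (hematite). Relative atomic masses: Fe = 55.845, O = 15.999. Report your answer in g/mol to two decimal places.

Fe: 2 × 55.845 = 111.6900
O: 3 × 15.999 = 47.9970
Summing the contributions gives the formula mass.

159.69 g/mol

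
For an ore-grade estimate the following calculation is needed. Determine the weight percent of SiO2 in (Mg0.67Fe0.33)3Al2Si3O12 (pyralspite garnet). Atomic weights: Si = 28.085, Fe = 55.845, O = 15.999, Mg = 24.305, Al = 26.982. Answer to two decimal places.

41.50 wt%

M((Mg0.67Fe0.33)3Al2Si3O12) = 434.347 g/mol; M(SiO2) = 60.083 g/mol.
Moles SiO2 per formula unit = 3 Si ÷ 1 = 3.0000.
SiO2 fraction = (3.0000 × 60.083) / 434.347 = 180.249/434.347 = 0.4150.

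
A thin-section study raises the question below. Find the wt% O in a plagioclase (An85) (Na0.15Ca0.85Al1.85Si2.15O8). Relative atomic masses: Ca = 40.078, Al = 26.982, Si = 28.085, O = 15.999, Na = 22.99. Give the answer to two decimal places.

Formula mass = 0.15*22.99 + 0.85*40.078 + 1.85*26.982 + 2.15*28.085 + 8*15.999 = 275.806 g/mol, of which 127.992 g is O.
So O makes up 127.992/275.806 = 0.4641 of the mass, i.e. 46.41%.

46.41 weight percent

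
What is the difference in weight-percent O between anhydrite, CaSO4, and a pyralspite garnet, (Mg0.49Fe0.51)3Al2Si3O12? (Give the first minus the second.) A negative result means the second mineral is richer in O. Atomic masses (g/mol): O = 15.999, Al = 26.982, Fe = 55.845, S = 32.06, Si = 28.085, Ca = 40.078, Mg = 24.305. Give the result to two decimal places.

First mineral: 63.996 g O in 136.134 g formula = 47.01 wt% O.
Second mineral: 191.988 g O in 451.378 g formula = 42.53 wt% O.
47.01% − 42.53% gives a difference of 4.48 percentage points.

4.48 percentage points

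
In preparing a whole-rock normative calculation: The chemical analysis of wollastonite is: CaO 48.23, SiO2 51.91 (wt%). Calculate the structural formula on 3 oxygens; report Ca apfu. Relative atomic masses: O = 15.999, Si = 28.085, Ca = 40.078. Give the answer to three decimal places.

0.997 Ca apfu

48.23 wt% CaO ÷ 56.077 g/mol = 0.86007 mol, giving 0.86007 Ca and 0.86007 O.
51.91 wt% SiO2 ÷ 60.083 g/mol = 0.86397 mol, giving 0.86397 Si and 1.72794 O.
Oxygen sums to 2.58801; scaling by 3/2.58801 = 1.15919 puts the formula on 3 O.
Ca: 0.86007 × 1.15919 = 0.997 atoms per formula unit.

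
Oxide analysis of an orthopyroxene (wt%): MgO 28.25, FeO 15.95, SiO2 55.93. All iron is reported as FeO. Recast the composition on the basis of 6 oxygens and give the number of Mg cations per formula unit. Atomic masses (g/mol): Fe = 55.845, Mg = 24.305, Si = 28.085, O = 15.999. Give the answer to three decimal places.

1.510 Mg apfu

28.25 wt% MgO ÷ 40.304 g/mol = 0.70092 mol, giving 0.70092 Mg and 0.70092 O.
15.95 wt% FeO ÷ 71.844 g/mol = 0.22201 mol, giving 0.22201 Fe and 0.22201 O.
55.93 wt% SiO2 ÷ 60.083 g/mol = 0.93088 mol, giving 0.93088 Si and 1.86176 O.
Oxygen sums to 2.78469; scaling by 6/2.78469 = 2.15464 puts the formula on 6 O.
Mg: 0.70092 × 2.15464 = 1.510 atoms per formula unit.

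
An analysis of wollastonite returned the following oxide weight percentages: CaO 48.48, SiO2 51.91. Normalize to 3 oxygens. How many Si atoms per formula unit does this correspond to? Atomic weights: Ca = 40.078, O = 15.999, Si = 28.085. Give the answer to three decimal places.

1.000 Si apfu

48.48 wt% CaO ÷ 56.077 g/mol = 0.86453 mol, giving 0.86453 Ca and 0.86453 O.
51.91 wt% SiO2 ÷ 60.083 g/mol = 0.86397 mol, giving 0.86397 Si and 1.72794 O.
Oxygen sums to 2.59247; scaling by 3/2.59247 = 1.15720 puts the formula on 3 O.
Si: 0.86397 × 1.15720 = 1.000 atoms per formula unit.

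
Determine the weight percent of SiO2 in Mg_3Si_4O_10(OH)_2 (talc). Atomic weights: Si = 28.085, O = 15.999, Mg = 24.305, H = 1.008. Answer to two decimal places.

63.37 wt%

Formula mass = 379.259 g/mol.
4 Si → 4.0000 mol SiO2 per formula unit; M(SiO2) = 60.083, so SiO2 mass = 240.332 g.
240.332/379.259 × 100 = 63.37 wt%.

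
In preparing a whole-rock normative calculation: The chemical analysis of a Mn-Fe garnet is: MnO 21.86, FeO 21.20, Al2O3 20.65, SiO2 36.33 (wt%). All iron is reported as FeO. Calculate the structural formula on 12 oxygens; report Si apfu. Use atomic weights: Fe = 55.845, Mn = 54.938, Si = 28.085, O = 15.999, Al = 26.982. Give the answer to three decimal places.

MnO: 21.86/70.937 = 0.30816 mol → 0.30816 mol Mn, 0.30816 mol O.
FeO: 21.20/71.844 = 0.29508 mol → 0.29508 mol Fe, 0.29508 mol O.
Al2O3: 20.65/101.961 = 0.20253 mol → 0.40506 mol Al, 0.60759 mol O.
SiO2: 36.33/60.083 = 0.60466 mol → 0.60466 mol Si, 1.20932 mol O.
Total oxygen = 2.42015 mol. Normalization factor = 12/2.42015 = 4.95837.
Si per 12 O = 0.60466 × 4.95837 = 2.998.

2.998 Si apfu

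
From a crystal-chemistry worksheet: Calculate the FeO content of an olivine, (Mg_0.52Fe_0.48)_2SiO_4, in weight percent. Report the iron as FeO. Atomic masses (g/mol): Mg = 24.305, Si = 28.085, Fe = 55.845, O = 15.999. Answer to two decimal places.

40.34 wt%

Formula mass = 170.969 g/mol.
0.96 Fe → 0.9600 mol FeO per formula unit; M(FeO) = 71.844, so FeO mass = 68.970 g.
68.970/170.969 × 100 = 40.34 wt%.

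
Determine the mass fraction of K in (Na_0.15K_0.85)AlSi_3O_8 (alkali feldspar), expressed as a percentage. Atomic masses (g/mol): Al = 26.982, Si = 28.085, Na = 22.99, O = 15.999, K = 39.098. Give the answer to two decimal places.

Molar mass of (Na_0.15K_0.85)AlSi_3O_8: 0.15·22.99 + 0.85·39.098 + 1·26.982 + 3·28.085 + 8·15.999 = 275.911 g/mol.
Mass of K per formula unit: 0.85 × 39.098 = 33.233 g.
Weight fraction K = 33.233 / 275.911 = 0.1204.

12.04 weight percent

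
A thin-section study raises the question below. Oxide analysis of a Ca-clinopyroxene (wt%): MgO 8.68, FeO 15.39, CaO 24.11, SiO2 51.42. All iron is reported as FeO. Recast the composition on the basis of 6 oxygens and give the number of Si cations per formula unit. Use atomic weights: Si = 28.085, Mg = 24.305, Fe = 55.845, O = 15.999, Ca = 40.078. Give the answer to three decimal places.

1.997 Si apfu

MgO: 8.68/40.304 = 0.21536 mol → 0.21536 mol Mg, 0.21536 mol O.
FeO: 15.39/71.844 = 0.21421 mol → 0.21421 mol Fe, 0.21421 mol O.
CaO: 24.11/56.077 = 0.42994 mol → 0.42994 mol Ca, 0.42994 mol O.
SiO2: 51.42/60.083 = 0.85582 mol → 0.85582 mol Si, 1.71164 mol O.
Total oxygen = 2.57115 mol. Normalization factor = 6/2.57115 = 2.33359.
Si per 6 O = 0.85582 × 2.33359 = 1.997.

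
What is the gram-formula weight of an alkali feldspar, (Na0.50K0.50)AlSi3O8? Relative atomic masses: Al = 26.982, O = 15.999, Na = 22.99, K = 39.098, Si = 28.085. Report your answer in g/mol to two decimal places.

Na: 0.50 × 22.99 = 11.4950
K: 0.50 × 39.098 = 19.5490
Al: 1 × 26.982 = 26.9820
Si: 3 × 28.085 = 84.2550
O: 8 × 15.999 = 127.9920
Summing the contributions gives the formula mass.

270.27 g/mol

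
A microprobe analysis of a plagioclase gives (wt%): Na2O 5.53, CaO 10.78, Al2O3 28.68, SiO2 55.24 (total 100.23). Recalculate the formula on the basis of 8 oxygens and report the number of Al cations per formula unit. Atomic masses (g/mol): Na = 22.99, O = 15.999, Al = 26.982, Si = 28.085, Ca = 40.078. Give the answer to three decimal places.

5.53 wt% Na2O ÷ 61.979 g/mol = 0.08922 mol, giving 0.17844 Na and 0.08922 O.
10.78 wt% CaO ÷ 56.077 g/mol = 0.19224 mol, giving 0.19224 Ca and 0.19224 O.
28.68 wt% Al2O3 ÷ 101.961 g/mol = 0.28128 mol, giving 0.56256 Al and 0.84384 O.
55.24 wt% SiO2 ÷ 60.083 g/mol = 0.91939 mol, giving 0.91939 Si and 1.83878 O.
Oxygen sums to 2.96408; scaling by 8/2.96408 = 2.69898 puts the formula on 8 O.
Al: 0.56256 × 2.69898 = 1.518 atoms per formula unit.

1.518 Al apfu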